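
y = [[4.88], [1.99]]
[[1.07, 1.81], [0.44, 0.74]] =y @ [[0.22, 0.37]]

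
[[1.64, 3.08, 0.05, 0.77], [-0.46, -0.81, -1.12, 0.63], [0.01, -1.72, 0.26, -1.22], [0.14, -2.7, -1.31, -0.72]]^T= [[1.64, -0.46, 0.01, 0.14], [3.08, -0.81, -1.72, -2.70], [0.05, -1.12, 0.26, -1.31], [0.77, 0.63, -1.22, -0.72]]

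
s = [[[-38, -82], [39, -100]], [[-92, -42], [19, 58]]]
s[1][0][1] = -42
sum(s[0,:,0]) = 1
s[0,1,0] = 39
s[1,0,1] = -42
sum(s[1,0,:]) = -134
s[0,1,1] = -100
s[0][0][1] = -82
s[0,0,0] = -38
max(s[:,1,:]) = 58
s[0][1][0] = 39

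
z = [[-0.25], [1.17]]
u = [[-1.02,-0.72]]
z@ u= [[0.26, 0.18], [-1.19, -0.84]]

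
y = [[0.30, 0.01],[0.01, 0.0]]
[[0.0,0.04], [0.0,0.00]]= y@[[0.00, 0.12], [0.01, 0.77]]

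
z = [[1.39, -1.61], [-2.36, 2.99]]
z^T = [[1.39, -2.36], [-1.61, 2.99]]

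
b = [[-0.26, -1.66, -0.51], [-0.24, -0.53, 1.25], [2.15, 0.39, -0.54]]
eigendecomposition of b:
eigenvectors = [[-0.38+0.00j, (-0.25-0.53j), (-0.25+0.53j)],[(-0.62+0j), (-0.17+0.42j), (-0.17-0.42j)],[0.69+0.00j, (-0.67+0j), -0.67-0.00j]]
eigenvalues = [(-2.06+0j), (0.37+1.47j), (0.37-1.47j)]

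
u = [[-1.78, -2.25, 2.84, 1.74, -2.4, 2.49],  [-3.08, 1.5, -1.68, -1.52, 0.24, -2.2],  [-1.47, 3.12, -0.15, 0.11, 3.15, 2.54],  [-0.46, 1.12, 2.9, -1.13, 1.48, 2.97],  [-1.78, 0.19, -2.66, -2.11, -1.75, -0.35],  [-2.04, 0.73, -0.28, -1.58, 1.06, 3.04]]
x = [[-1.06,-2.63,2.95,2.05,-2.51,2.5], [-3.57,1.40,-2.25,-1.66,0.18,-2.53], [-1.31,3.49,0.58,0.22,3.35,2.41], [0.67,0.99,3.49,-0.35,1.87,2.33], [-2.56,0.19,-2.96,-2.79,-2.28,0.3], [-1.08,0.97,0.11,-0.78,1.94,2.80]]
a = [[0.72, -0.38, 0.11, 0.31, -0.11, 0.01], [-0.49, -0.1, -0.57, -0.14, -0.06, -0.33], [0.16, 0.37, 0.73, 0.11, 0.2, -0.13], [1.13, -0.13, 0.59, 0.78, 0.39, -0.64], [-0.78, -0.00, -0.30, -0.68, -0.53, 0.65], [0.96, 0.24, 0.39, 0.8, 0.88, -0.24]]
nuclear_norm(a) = 5.04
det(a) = -0.00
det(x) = -1459.40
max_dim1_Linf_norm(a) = 1.13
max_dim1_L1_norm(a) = 3.66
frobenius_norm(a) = 3.09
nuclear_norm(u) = 24.64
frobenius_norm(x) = 12.62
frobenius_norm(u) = 11.79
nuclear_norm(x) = 26.12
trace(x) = 1.09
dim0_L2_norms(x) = [4.87, 4.8, 5.92, 3.94, 5.48, 5.64]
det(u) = -952.94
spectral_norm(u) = 7.41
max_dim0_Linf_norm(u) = 3.15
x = u + a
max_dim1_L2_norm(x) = 5.79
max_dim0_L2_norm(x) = 5.92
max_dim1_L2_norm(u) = 5.59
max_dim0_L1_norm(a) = 4.24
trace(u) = -0.27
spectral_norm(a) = 2.79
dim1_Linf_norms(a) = [0.72, 0.57, 0.73, 1.13, 0.78, 0.96]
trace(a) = 1.36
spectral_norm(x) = 8.37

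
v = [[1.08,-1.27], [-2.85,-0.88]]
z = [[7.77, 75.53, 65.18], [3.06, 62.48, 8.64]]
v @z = [[4.51,2.22,59.42], [-24.84,-270.24,-193.37]]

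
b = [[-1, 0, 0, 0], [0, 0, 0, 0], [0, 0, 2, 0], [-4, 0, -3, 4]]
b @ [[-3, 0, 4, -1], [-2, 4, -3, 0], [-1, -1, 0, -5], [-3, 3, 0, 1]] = [[3, 0, -4, 1], [0, 0, 0, 0], [-2, -2, 0, -10], [3, 15, -16, 23]]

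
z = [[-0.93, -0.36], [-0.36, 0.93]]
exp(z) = [[0.45, -0.42],  [-0.42, 2.63]]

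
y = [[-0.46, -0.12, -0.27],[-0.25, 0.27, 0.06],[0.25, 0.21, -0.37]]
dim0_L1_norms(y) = [0.96, 0.6, 0.7]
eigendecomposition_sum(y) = [[-0.24+0.09j, (-0.03+0.06j), (-0.13-0.19j)], [-0.09-0.02j, -0.02+0.01j, 0.00-0.08j], [(0.13+0.25j), (0.07+0.02j), -0.19+0.17j]] + [[(-0.24-0.09j), -0.03-0.06j, (-0.13+0.19j)], [(-0.09+0.02j), (-0.02-0.01j), 0.08j], [(0.13-0.25j), (0.07-0.02j), (-0.19-0.17j)]] + [[(0.02+0j), (-0.07-0j), (-0.01+0j)], [-0.08-0.00j, (0.31+0j), (0.06-0j)], [(-0.02-0j), 0.07+0.00j, (0.01-0j)]]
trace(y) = -0.56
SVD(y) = [[-0.84,-0.44,0.32], [-0.33,-0.04,-0.94], [0.43,-0.90,-0.11]] @ diag([0.5874920677315864, 0.4717776867292059, 0.3371629941985101]) @ [[0.98, 0.17, 0.09], [-0.03, -0.32, 0.95], [0.19, -0.93, -0.3]]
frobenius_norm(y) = 0.83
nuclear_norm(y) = 1.40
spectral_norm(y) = 0.59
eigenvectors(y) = [[0.10-0.65j, (0.1+0.65j), -0.21+0.00j], [0.16-0.17j, (0.16+0.17j), 0.95+0.00j], [(-0.72+0j), -0.72-0.00j, (0.21+0j)]]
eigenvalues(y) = [(-0.45+0.27j), (-0.45-0.27j), (0.34+0j)]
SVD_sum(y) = [[-0.49, -0.09, -0.04], [-0.19, -0.03, -0.02], [0.24, 0.04, 0.02]] + [[0.01, 0.06, -0.19], [0.00, 0.01, -0.02], [0.01, 0.13, -0.4]] + [[0.02,  -0.1,  -0.03], [-0.06,  0.30,  0.1], [-0.01,  0.03,  0.01]]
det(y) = 0.09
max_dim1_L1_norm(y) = 0.85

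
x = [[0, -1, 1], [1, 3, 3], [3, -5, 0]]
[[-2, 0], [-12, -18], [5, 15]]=x @ [[0, 0], [-1, -3], [-3, -3]]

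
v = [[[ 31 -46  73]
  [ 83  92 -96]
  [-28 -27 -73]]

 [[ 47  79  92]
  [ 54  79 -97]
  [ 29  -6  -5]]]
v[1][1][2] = -97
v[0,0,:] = [31, -46, 73]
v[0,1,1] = 92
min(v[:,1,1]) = 79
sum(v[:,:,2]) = -106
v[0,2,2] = -73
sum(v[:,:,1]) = 171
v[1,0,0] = 47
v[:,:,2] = [[73, -96, -73], [92, -97, -5]]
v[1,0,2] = 92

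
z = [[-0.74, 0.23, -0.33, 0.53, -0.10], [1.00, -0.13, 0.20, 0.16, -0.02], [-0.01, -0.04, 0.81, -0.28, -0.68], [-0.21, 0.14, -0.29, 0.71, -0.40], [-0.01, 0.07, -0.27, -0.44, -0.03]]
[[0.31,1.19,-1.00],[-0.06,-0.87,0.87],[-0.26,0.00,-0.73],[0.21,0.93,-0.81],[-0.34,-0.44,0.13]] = z @ [[-0.22, -1.12, 0.90], [-0.23, -0.77, -0.71], [0.21, -0.02, -0.28], [0.59, 0.93, -0.33], [0.41, -0.35, 0.91]]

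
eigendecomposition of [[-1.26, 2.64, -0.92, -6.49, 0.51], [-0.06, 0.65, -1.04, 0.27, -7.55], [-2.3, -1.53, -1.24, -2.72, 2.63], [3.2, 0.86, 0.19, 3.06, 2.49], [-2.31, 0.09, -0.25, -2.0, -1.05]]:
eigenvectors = [[(-0.68+0j),-0.68-0.00j,0.12+0.00j,(0.34+0j),(0.09+0j)], [(0.27-0.4j),0.27+0.40j,-0.70+0.00j,(-0.63+0j),(-0.31+0j)], [-0.21-0.08j,(-0.21+0.08j),(0.56+0j),(0.51+0j),-0.95+0.00j], [0.12+0.37j,0.12-0.37j,(-0.43+0j),(-0.48+0j),0.02+0.00j], [(-0.16-0.27j),(-0.16+0.27j),(0.1+0j),0j,(0.04+0j)]]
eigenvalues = [(-1.36+5.14j), (-1.36-5.14j), (2.74+0j), (1.74+0j), (-1.59+0j)]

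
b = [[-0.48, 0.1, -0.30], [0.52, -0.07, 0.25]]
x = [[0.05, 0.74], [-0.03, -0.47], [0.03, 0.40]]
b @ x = [[-0.04, -0.52], [0.04, 0.52]]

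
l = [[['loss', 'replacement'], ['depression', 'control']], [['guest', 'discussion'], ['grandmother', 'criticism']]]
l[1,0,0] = 'guest'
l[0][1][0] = 'depression'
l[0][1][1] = 'control'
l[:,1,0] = ['depression', 'grandmother']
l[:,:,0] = [['loss', 'depression'], ['guest', 'grandmother']]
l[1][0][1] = 'discussion'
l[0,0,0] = 'loss'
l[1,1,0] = 'grandmother'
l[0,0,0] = 'loss'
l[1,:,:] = [['guest', 'discussion'], ['grandmother', 'criticism']]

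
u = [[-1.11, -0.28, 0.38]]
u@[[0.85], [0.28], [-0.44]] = [[-1.19]]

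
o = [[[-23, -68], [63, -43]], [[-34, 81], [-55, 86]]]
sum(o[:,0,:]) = -44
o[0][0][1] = -68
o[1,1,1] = 86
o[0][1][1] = -43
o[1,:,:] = [[-34, 81], [-55, 86]]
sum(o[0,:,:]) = -71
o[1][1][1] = 86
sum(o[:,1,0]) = 8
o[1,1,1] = 86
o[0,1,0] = 63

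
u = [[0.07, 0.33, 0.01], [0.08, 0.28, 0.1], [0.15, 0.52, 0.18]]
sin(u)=[[0.07, 0.32, 0.01],[0.08, 0.27, 0.10],[0.14, 0.50, 0.17]]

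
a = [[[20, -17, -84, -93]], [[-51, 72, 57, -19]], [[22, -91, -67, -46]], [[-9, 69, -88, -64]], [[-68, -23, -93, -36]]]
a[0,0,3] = -93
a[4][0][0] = -68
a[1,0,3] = -19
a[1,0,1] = 72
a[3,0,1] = 69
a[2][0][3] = -46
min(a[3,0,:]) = -88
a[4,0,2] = -93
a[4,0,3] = -36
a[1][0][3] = -19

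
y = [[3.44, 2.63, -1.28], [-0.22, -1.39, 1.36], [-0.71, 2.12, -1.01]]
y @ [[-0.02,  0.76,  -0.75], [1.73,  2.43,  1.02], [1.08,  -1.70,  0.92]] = [[3.10, 11.18, -1.08],  [-0.93, -5.86, -0.0],  [2.59, 6.33, 1.77]]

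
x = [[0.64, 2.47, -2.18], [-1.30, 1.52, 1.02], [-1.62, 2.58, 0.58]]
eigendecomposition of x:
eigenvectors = [[-0.04, 0.72, 0.75], [0.64, 0.47, 0.14], [0.77, 0.52, 0.64]]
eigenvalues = [2.82, 0.66, -0.75]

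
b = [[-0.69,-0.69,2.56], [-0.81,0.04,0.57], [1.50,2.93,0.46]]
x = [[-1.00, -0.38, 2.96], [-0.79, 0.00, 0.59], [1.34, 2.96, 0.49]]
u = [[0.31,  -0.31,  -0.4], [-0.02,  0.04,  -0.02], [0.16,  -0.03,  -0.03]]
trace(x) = -0.51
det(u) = 0.00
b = u + x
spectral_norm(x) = 3.45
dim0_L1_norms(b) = [3.0, 3.66, 3.59]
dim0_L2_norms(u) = [0.35, 0.31, 0.4]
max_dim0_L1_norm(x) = 4.04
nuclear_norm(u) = 0.76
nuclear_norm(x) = 7.06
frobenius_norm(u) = 0.62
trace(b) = -0.19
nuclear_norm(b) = 6.77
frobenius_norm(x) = 4.66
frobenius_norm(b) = 4.42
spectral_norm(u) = 0.61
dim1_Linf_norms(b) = [2.56, 0.81, 2.93]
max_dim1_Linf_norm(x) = 2.96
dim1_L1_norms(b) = [3.94, 1.42, 4.89]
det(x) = -5.62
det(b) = -5.94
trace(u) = 0.32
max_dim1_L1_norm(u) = 1.02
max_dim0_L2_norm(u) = 0.4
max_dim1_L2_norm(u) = 0.59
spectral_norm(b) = 3.48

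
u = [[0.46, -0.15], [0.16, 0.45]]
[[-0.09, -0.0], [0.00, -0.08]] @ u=[[-0.04, 0.01], [-0.01, -0.04]]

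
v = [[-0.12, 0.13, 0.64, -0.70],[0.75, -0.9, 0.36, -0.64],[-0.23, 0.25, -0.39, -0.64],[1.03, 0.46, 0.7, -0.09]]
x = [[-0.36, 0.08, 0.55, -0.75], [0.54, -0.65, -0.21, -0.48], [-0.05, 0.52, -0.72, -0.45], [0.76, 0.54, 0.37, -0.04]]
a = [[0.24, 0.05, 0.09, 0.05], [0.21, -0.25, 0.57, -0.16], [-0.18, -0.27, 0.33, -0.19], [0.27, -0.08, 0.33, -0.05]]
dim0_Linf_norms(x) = [0.76, 0.65, 0.72, 0.75]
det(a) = 0.00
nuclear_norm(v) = 4.32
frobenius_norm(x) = 2.00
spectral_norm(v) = 1.66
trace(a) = 0.27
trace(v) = -1.50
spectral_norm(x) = 1.01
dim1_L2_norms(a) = [0.27, 0.68, 0.5, 0.44]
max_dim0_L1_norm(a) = 1.32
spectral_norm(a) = 0.88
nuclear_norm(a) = 1.33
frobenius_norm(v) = 2.30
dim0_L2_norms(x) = [1.0, 1.0, 1.0, 1.0]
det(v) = 1.01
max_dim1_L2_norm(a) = 0.68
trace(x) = -1.77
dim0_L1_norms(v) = [2.13, 1.74, 2.09, 2.07]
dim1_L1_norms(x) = [1.74, 1.88, 1.74, 1.71]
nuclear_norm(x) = 4.00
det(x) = 1.00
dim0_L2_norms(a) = [0.45, 0.38, 0.74, 0.26]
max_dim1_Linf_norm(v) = 1.03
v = x + a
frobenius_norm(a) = 0.98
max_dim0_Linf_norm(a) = 0.57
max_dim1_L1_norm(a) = 1.19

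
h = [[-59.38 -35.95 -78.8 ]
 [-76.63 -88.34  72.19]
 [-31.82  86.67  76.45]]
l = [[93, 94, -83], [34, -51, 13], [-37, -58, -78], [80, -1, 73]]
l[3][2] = 73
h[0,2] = -78.8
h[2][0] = -31.82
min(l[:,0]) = -37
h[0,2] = -78.8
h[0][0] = -59.38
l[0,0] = 93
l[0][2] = -83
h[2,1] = 86.67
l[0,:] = [93, 94, -83]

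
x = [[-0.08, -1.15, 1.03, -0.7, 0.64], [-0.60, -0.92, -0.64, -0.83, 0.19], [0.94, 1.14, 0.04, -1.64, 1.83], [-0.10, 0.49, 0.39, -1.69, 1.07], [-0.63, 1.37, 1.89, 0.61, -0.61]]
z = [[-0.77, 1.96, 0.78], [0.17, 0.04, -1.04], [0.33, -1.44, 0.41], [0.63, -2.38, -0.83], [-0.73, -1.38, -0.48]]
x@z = [[-0.70, -0.9, 1.83], [-0.57, 1.42, 0.82], [-2.89, 3.21, 0.05], [-1.56, 1.81, 0.46], [2.17, -4.51, -1.35]]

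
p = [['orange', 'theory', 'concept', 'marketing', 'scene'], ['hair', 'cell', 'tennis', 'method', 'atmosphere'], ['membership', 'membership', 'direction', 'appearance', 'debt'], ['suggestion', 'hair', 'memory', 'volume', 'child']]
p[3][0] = 'suggestion'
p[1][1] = 'cell'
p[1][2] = 'tennis'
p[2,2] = 'direction'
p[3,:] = ['suggestion', 'hair', 'memory', 'volume', 'child']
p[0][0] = 'orange'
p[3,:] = ['suggestion', 'hair', 'memory', 'volume', 'child']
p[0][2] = 'concept'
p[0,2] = 'concept'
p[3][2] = 'memory'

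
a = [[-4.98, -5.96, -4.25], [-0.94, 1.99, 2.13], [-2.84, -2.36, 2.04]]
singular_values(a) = [9.33, 4.06, 1.43]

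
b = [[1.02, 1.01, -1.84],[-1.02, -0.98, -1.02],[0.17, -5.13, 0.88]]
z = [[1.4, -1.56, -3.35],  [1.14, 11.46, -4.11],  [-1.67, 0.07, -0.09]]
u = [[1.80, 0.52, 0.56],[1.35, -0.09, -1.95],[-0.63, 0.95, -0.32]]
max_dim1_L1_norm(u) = 3.39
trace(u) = 1.39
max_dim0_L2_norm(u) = 2.34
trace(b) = 0.92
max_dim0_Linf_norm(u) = 1.95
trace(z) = 12.77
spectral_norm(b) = 5.44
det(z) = -76.29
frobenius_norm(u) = 3.30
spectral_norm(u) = 2.53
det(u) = 4.94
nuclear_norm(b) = 8.86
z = u @ b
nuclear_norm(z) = 17.78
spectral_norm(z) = 12.23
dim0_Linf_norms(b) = [1.02, 5.13, 1.84]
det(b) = -15.42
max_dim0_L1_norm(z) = 13.09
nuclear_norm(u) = 5.42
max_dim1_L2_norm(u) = 2.37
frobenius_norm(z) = 12.96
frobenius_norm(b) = 5.97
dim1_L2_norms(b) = [2.33, 1.74, 5.21]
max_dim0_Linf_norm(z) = 11.46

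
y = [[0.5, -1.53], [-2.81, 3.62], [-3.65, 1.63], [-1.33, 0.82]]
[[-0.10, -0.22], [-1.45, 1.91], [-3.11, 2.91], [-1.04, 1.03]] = y @[[1.03, -0.86], [0.4, -0.14]]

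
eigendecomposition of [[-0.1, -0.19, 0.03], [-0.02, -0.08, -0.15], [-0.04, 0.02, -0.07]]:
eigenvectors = [[0.87+0.00j, 0.79+0.00j, (0.79-0j)], [0.45+0.00j, (-0.33-0.34j), -0.33+0.34j], [(0.21+0j), (-0.21+0.32j), -0.21-0.32j]]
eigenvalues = [(-0.19+0j), (-0.03+0.09j), (-0.03-0.09j)]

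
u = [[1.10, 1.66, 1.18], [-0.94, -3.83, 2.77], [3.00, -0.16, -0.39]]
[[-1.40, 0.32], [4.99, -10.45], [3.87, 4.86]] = u@[[1.20, 1.38], [-1.62, 0.82], [-0.03, -2.17]]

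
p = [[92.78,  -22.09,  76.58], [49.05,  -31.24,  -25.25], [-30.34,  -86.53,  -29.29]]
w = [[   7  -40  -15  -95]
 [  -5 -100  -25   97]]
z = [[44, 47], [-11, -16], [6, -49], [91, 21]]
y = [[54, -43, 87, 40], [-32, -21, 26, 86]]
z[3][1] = 21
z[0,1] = 47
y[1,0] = -32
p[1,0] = 49.05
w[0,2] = -15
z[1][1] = -16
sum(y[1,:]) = 59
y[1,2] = 26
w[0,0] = 7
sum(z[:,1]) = 3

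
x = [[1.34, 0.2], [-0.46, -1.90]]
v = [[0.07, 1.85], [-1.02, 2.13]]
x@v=[[-0.11, 2.9], [1.91, -4.9]]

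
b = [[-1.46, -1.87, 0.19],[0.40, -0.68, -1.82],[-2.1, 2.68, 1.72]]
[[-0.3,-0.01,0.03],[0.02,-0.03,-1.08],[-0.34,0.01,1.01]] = b @ [[0.2, 0.01, 0.03], [0.01, 0.0, 0.02], [0.03, 0.02, 0.59]]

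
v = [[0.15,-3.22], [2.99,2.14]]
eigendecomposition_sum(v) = [[(0.07+1.66j), (-1.61+0.63j)], [1.50-0.58j, (1.07+1.28j)]] + [[0.07-1.66j,(-1.61-0.63j)], [1.49+0.58j,(1.07-1.28j)]]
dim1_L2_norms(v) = [3.22, 3.68]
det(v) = 9.95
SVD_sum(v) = [[-1.40,-2.27],  [1.77,2.89]] + [[1.55, -0.95], [1.22, -0.75]]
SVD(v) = [[-0.62,  0.79], [0.79,  0.62]] @ diag([4.311011842803435, 2.3077644791461145]) @ [[0.52, 0.85], [0.85, -0.52]]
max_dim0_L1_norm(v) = 5.36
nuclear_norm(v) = 6.62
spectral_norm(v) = 4.31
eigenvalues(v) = [(1.14+2.94j), (1.14-2.94j)]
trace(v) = 2.29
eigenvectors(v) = [[0.72+0.00j, 0.72-0.00j], [(-0.22-0.66j), -0.22+0.66j]]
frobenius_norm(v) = 4.89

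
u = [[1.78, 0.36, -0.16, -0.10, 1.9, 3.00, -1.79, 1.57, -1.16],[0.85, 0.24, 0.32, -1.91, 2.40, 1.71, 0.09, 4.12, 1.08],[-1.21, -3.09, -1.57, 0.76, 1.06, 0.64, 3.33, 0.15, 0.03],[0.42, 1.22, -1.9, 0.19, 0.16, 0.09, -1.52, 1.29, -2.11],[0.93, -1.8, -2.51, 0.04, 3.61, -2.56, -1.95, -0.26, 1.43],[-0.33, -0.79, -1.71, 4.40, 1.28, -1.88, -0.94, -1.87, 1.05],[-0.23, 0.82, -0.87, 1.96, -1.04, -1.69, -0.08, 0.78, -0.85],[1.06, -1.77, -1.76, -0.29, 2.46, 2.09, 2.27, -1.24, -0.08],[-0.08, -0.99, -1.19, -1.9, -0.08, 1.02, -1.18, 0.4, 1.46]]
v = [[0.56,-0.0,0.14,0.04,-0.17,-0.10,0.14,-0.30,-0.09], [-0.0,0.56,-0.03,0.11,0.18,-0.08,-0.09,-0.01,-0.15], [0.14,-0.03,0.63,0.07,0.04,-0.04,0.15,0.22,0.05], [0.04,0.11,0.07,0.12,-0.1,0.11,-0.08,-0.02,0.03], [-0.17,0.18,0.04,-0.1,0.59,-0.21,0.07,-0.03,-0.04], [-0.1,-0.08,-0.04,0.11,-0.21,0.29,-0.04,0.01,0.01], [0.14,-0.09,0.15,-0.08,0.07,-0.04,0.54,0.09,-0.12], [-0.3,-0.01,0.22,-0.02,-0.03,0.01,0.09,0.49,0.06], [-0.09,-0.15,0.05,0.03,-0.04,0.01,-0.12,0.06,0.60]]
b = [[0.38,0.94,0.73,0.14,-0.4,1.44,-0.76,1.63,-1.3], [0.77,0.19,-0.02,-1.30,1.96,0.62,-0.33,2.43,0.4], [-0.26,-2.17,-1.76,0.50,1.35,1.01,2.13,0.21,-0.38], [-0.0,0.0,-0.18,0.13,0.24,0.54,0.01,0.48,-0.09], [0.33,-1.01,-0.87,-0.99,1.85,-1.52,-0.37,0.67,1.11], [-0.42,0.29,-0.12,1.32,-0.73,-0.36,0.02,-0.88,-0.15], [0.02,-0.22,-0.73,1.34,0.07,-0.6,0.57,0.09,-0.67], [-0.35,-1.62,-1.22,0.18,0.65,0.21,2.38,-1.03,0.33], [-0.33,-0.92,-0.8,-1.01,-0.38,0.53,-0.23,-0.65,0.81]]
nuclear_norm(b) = 18.07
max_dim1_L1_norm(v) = 1.54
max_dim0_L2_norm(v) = 0.71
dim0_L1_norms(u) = [6.89, 11.08, 11.99, 11.55, 13.99, 14.68, 13.15, 11.68, 9.25]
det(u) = 24982.23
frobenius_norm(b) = 8.42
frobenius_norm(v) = 1.81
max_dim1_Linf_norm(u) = 4.4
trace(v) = 4.38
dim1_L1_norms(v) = [1.54, 1.21, 1.37, 0.68, 1.43, 0.89, 1.32, 1.23, 1.15]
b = v @ u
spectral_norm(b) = 5.51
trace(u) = 2.51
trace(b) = 0.78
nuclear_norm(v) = 4.39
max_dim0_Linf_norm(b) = 2.43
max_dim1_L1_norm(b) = 9.77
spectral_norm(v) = 0.92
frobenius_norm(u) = 14.50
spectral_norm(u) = 8.09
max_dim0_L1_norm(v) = 1.54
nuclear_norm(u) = 36.83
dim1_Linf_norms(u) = [3.0, 4.12, 3.33, 2.11, 3.61, 4.4, 1.96, 2.46, 1.9]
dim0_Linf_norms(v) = [0.56, 0.56, 0.63, 0.12, 0.59, 0.29, 0.54, 0.49, 0.6]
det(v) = -0.00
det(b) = -0.00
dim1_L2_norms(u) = [4.79, 5.6, 5.17, 3.71, 5.99, 5.8, 3.26, 4.96, 3.28]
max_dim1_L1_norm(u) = 15.09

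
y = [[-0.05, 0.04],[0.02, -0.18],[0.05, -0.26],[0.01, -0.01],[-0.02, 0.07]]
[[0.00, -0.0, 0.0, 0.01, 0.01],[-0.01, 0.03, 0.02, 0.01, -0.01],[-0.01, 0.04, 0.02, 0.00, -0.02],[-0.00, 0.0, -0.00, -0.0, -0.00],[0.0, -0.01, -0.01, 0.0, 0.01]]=y @ [[-0.07, -0.12, -0.14, -0.19, -0.09], [0.03, -0.18, -0.12, -0.05, 0.06]]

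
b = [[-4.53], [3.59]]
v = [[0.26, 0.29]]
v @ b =[[-0.14]]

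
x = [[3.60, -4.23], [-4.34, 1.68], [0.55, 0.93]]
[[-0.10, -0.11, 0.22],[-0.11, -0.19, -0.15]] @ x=[[0.24, 0.44], [0.35, 0.01]]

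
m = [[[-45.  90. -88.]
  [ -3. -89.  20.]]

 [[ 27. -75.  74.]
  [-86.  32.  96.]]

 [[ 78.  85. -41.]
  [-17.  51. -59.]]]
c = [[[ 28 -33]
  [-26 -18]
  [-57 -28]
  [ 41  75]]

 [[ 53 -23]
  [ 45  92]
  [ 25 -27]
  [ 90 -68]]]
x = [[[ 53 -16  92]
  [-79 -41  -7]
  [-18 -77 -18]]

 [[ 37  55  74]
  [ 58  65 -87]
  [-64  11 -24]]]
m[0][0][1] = 90.0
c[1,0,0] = 53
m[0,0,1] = 90.0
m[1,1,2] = 96.0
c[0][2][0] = -57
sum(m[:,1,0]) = -106.0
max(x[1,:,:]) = 74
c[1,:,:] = [[53, -23], [45, 92], [25, -27], [90, -68]]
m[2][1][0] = -17.0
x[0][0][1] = -16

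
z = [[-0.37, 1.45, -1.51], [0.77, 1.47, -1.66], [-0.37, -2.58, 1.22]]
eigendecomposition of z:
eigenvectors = [[(0.45+0j), (0.67+0j), 0.67-0.00j], [0.61+0.00j, (-0.13-0.45j), -0.13+0.45j], [(-0.66+0j), (0.05-0.57j), (0.05+0.57j)]]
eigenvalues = [(3.84+0j), (-0.76+0.32j), (-0.76-0.32j)]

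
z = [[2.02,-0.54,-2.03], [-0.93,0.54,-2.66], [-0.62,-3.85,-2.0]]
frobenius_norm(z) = 5.99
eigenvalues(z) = [(-4.51+0j), (2.53+0.63j), (2.53-0.63j)]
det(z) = -30.70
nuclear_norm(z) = 9.88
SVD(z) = [[0.37, 0.56, -0.74], [0.31, 0.68, 0.67], [0.87, -0.48, 0.08]] @ diag([4.760949246648014, 2.860621813020606, 2.254352482135929]) @ [[-0.02, -0.71, -0.7], [0.28, 0.67, -0.69], [-0.96, 0.21, -0.19]]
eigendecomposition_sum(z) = [[-0.22+0.00j, -0.83+0.00j, -1.05-0.00j], [(-0.36+0j), (-1.36+0j), (-1.74-0j)], [(-0.61+0j), -2.30+0.00j, -2.93-0.00j]] + [[(1.12+0.65j), (0.14-1.58j), (-0.49+0.7j)], [-0.29+0.72j, 0.95-0.06j, -0.46-0.23j], [-0.01-0.70j, -0.78+0.37j, (0.46+0.03j)]] + [[1.12-0.65j, (0.14+1.58j), -0.49-0.70j], [-0.29-0.72j, 0.95+0.06j, (-0.46+0.23j)], [-0.01+0.70j, -0.78-0.37j, 0.46-0.03j]]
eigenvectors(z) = [[(0.3+0j), -0.78+0.00j, -0.78-0.00j], [0.49+0.00j, (-0.07-0.46j), (-0.07+0.46j)], [(0.82+0j), 0.22+0.36j, 0.22-0.36j]]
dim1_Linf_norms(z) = [2.03, 2.66, 3.85]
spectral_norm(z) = 4.76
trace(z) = 0.56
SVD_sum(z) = [[-0.03, -1.26, -1.24], [-0.03, -1.07, -1.05], [-0.07, -2.96, -2.92]] + [[0.45, 1.07, -1.10], [0.54, 1.29, -1.33], [-0.39, -0.92, 0.95]] + [[1.60, -0.35, 0.31],[-1.44, 0.31, -0.28],[-0.16, 0.04, -0.03]]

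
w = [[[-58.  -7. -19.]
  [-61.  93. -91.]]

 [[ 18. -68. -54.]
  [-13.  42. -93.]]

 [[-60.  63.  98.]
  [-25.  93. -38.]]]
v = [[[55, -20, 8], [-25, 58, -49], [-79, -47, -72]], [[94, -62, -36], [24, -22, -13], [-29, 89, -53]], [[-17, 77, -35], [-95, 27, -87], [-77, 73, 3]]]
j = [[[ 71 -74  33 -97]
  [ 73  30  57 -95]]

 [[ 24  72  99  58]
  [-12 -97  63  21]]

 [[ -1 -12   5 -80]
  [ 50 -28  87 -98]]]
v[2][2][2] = 3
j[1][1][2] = 63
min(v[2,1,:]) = -95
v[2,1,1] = 27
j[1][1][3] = 21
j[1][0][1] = 72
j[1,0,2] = 99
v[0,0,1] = -20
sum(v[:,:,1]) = 173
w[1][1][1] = 42.0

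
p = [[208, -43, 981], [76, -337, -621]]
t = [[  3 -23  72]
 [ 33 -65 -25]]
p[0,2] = 981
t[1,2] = -25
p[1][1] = -337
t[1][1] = -65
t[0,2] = 72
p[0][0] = 208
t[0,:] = [3, -23, 72]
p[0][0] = 208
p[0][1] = -43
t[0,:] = [3, -23, 72]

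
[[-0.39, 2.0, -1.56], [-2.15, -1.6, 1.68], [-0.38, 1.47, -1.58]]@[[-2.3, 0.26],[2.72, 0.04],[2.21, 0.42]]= [[2.89, -0.68], [4.31, 0.08], [1.38, -0.7]]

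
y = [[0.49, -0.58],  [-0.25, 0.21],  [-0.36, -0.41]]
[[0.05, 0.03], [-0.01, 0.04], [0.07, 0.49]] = y @ [[-0.05, -0.66], [-0.12, -0.61]]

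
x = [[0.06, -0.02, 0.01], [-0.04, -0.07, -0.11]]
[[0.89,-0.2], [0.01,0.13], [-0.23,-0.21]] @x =[[0.06, -0.00, 0.03], [-0.0, -0.01, -0.01], [-0.01, 0.02, 0.02]]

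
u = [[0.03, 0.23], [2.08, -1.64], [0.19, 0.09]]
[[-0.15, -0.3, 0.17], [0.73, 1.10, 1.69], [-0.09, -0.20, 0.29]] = u@[[-0.16, -0.45, 1.27],  [-0.65, -1.24, 0.58]]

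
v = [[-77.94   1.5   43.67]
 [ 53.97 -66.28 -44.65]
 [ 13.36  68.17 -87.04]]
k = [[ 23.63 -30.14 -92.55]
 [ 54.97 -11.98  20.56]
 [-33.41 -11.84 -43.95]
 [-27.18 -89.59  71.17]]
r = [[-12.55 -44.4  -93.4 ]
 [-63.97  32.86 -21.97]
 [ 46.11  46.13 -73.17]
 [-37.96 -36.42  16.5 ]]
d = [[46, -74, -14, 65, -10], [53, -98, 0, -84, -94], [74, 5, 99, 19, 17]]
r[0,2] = -93.4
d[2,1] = 5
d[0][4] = -10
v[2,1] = 68.17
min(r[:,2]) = -93.4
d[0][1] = -74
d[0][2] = -14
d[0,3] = 65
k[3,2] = 71.17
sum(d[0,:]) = 13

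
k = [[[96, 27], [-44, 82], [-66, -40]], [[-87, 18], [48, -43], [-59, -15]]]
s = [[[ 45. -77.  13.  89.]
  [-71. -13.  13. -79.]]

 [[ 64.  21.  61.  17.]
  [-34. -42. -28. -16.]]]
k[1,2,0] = -59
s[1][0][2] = 61.0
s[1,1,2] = -28.0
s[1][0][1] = 21.0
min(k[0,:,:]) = -66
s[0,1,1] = -13.0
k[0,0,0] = 96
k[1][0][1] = 18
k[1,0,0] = -87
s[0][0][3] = 89.0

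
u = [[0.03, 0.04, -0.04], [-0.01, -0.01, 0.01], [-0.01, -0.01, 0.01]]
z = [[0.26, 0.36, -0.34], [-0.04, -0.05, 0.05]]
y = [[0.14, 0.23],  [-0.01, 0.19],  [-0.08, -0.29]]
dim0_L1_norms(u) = [0.05, 0.06, 0.06]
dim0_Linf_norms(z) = [0.26, 0.36, 0.34]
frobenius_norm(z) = 0.57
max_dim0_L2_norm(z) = 0.36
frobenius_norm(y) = 0.45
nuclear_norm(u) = 0.07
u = y @ z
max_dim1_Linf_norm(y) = 0.29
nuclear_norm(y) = 0.53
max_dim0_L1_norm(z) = 0.41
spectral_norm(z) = 0.57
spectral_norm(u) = 0.07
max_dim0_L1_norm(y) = 0.71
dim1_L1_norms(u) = [0.11, 0.03, 0.03]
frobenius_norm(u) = 0.07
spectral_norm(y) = 0.44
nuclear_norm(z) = 0.57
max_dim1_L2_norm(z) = 0.56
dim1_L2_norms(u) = [0.06, 0.02, 0.02]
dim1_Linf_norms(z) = [0.36, 0.05]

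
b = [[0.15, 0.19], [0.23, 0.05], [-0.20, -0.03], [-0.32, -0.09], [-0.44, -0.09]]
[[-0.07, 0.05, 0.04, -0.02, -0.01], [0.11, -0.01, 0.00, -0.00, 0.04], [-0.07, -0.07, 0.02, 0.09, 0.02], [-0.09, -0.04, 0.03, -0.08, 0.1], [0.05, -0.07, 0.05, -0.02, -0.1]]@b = [[0.0, -0.01],[-0.0, 0.02],[-0.07, -0.03],[-0.05, -0.02],[0.03, 0.02]]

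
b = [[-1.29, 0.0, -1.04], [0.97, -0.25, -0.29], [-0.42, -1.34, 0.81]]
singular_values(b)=[1.79, 1.63, 0.76]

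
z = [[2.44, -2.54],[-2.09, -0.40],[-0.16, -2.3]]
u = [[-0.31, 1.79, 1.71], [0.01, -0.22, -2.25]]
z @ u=[[-0.78,  4.93,  9.89], [0.64,  -3.65,  -2.67], [0.03,  0.22,  4.9]]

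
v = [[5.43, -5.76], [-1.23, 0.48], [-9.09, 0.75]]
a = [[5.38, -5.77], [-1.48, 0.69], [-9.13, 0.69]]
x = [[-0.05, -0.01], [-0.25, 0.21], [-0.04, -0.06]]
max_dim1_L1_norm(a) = 11.15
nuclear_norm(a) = 15.74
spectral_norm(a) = 11.40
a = x + v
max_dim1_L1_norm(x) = 0.46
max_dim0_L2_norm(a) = 10.7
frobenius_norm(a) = 12.20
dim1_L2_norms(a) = [7.89, 1.63, 9.16]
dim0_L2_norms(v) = [10.66, 5.83]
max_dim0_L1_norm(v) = 15.75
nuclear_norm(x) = 0.41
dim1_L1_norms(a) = [11.15, 2.17, 9.82]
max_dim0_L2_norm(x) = 0.26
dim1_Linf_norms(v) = [5.76, 1.23, 9.09]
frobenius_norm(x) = 0.34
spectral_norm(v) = 11.37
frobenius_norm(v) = 12.15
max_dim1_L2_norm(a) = 9.16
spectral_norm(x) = 0.33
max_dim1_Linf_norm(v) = 9.09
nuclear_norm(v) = 15.65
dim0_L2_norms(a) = [10.7, 5.85]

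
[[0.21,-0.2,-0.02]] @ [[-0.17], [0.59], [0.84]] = [[-0.17]]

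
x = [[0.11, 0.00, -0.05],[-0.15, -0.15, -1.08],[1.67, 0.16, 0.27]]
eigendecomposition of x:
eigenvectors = [[(-0.07+0j), (-0.04+0.02j), (-0.04-0.02j)],[(0.99+0j), (-0.9+0j), -0.90-0.00j],[(-0.14+0j), (0.22+0.38j), 0.22-0.38j]]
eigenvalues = [(0.01+0j), (0.11+0.46j), (0.11-0.46j)]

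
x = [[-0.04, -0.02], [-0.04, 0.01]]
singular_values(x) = [0.06, 0.02]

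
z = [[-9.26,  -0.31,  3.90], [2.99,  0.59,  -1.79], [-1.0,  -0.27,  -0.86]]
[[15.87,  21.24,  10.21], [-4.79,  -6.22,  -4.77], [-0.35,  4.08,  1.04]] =z @ [[-1.26, -2.86, -0.81], [2.03, -0.18, -2.46], [1.24, -1.36, 0.50]]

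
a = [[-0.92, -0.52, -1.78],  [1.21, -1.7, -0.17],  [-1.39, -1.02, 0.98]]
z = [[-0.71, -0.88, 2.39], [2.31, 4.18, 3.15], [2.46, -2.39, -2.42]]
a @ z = [[-4.93, 2.89, 0.47], [-5.20, -7.76, -2.05], [1.04, -5.38, -8.91]]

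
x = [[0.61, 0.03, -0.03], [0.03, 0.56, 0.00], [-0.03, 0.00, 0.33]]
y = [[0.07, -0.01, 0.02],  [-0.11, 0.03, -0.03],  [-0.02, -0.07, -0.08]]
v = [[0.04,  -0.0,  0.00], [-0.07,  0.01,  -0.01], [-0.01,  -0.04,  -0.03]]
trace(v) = 0.02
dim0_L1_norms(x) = [0.67, 0.59, 0.36]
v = y @ x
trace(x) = 1.50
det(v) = -0.00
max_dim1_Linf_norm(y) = 0.11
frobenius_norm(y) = 0.18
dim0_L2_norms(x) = [0.61, 0.56, 0.33]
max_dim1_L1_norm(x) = 0.67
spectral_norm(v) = 0.08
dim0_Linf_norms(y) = [0.11, 0.07, 0.08]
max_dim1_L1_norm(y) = 0.17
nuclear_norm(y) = 0.25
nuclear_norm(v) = 0.14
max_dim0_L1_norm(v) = 0.12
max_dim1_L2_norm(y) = 0.12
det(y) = -0.00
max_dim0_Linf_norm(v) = 0.07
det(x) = 0.11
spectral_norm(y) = 0.14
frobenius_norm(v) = 0.10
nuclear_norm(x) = 1.50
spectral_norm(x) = 0.63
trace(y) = 0.02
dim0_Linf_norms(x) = [0.61, 0.56, 0.33]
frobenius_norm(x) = 0.89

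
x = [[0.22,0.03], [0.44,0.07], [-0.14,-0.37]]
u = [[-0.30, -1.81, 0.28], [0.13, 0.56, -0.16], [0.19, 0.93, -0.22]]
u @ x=[[-0.90, -0.24], [0.30, 0.1], [0.48, 0.15]]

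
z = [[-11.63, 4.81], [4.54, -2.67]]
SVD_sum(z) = [[-11.53, 5.05], [4.79, -2.10]] + [[-0.10, -0.24], [-0.25, -0.57]]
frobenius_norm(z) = 13.64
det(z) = 9.21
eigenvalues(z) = [-13.62, -0.68]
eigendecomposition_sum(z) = [[-11.53,5.06],[4.78,-2.10]] + [[-0.1,-0.25], [-0.24,-0.57]]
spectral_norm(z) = 13.63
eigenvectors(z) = [[-0.92,-0.4],[0.38,-0.92]]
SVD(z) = [[-0.92, 0.38], [0.38, 0.92]] @ diag([13.626305249915369, 0.6762434740009386]) @ [[0.92, -0.40], [-0.4, -0.92]]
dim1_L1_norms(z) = [16.44, 7.21]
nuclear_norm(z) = 14.30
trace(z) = -14.30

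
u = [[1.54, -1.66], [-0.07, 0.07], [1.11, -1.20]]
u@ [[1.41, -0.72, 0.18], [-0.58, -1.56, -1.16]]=[[3.13, 1.48, 2.20], [-0.14, -0.06, -0.09], [2.26, 1.07, 1.59]]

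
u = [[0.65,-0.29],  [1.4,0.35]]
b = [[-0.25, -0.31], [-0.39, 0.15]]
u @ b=[[-0.05, -0.24], [-0.49, -0.38]]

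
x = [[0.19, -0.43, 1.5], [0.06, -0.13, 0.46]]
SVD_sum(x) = [[0.19, -0.43, 1.50], [0.06, -0.13, 0.46]] + [[-0.0, -0.0, -0.0],[0.0, 0.0, 0.00]]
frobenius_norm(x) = 1.64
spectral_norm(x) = 1.64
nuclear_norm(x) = 1.65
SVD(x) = [[-0.96,  -0.29], [-0.29,  0.96]] @ diag([1.64410892313956, 0.0024184401741590322]) @ [[-0.12, 0.27, -0.95], [0.7, 0.71, 0.11]]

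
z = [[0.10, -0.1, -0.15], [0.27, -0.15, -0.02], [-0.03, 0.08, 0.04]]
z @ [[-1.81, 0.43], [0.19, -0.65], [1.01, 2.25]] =[[-0.35,  -0.23], [-0.54,  0.17], [0.11,  0.03]]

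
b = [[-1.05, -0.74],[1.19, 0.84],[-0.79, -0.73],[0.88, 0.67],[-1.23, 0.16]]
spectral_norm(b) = 2.65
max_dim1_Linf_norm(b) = 1.23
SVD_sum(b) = [[-1.11,-0.64],[1.26,0.73],[-0.91,-0.52],[0.95,0.55],[-0.85,-0.49]] + [[0.06, -0.1],[-0.07, 0.11],[0.12, -0.21],[-0.07, 0.12],[-0.38, 0.65]]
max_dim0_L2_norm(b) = 2.33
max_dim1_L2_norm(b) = 1.46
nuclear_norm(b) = 3.47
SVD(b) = [[-0.48, 0.14], [0.55, -0.16], [-0.4, 0.29], [0.41, -0.17], [-0.37, -0.92]] @ diag([2.6487435568457998, 0.8214362848498112]) @ [[0.87, 0.5], [0.50, -0.87]]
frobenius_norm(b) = 2.77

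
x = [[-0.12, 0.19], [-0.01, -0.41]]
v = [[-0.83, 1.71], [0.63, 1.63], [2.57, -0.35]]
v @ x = [[0.08, -0.86], [-0.09, -0.55], [-0.30, 0.63]]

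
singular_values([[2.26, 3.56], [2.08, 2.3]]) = [5.22, 0.42]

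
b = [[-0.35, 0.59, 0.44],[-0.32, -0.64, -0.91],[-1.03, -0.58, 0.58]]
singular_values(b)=[1.34, 1.32, 0.43]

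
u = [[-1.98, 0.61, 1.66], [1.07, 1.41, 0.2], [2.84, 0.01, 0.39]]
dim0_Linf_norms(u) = [2.84, 1.41, 1.66]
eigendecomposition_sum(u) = [[-2.48, 0.31, 1.08], [0.48, -0.06, -0.21], [1.88, -0.24, -0.82]] + [[0.44, 0.40, 0.48],[0.92, 0.84, 0.99],[0.74, 0.68, 0.81]] + [[0.06, -0.11, 0.1],[-0.32, 0.63, -0.59],[0.22, -0.43, 0.40]]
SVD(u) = [[-0.61, -0.70, 0.38], [0.28, -0.63, -0.72], [0.74, -0.34, 0.58]] @ diag([3.6739168213270266, 1.952440024730895, 1.0626444089153877]) @ [[0.98,0.01,-0.18], [-0.13,-0.68,-0.72], [0.13,-0.74,0.66]]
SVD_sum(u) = [[-2.21,  -0.02,  0.41], [1.01,  0.01,  -0.19], [2.68,  0.02,  -0.5]] + [[0.18, 0.92, 0.99],[0.16, 0.84, 0.90],[0.08, 0.44, 0.47]] + [[0.05, -0.29, 0.27], [-0.10, 0.56, -0.51], [0.08, -0.46, 0.41]]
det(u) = -7.62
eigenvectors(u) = [[0.79,-0.35,0.14],  [-0.15,-0.73,-0.82],  [-0.6,-0.59,0.56]]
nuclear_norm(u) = 6.69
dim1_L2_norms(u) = [2.65, 1.78, 2.87]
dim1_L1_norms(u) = [4.25, 2.68, 3.24]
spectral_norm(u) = 3.67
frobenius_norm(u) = 4.29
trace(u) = -0.18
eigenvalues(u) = [-3.36, 2.09, 1.09]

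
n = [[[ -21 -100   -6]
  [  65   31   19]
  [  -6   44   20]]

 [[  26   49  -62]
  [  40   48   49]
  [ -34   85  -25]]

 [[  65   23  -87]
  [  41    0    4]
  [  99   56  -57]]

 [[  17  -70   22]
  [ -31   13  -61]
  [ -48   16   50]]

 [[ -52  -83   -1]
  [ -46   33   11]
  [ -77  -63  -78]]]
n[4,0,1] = -83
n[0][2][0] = -6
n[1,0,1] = 49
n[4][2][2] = -78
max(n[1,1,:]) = 49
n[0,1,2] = 19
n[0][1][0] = 65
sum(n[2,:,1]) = 79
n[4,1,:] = [-46, 33, 11]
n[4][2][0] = -77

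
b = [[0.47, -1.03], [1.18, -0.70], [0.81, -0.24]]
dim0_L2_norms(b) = [1.51, 1.27]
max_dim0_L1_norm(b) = 2.46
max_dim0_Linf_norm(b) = 1.18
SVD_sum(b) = [[0.79,-0.63], [1.06,-0.85], [0.61,-0.49]] + [[-0.32, -0.40], [0.12, 0.15], [0.2, 0.25]]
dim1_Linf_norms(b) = [1.03, 1.18, 0.81]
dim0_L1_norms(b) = [2.46, 1.97]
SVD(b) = [[-0.54, 0.8], [-0.73, -0.31], [-0.42, -0.51]] @ diag([1.8652916036175469, 0.6313376540915967]) @ [[-0.78,  0.63], [-0.63,  -0.78]]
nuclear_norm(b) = 2.50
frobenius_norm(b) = 1.97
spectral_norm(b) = 1.87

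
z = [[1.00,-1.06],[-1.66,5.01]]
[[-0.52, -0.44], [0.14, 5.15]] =z @ [[-0.75,1.0],  [-0.22,1.36]]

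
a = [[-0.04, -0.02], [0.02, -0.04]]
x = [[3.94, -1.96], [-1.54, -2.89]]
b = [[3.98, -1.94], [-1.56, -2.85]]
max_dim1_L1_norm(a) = 0.06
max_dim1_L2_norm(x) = 4.4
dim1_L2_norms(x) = [4.4, 3.27]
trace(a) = -0.08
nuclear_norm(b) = 7.67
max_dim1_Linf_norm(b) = 3.98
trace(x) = 1.05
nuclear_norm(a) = 0.09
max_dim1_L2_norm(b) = 4.43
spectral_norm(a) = 0.04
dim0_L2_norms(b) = [4.27, 3.45]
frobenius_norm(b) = 5.49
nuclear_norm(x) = 7.67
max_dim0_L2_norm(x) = 4.23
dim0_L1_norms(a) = [0.06, 0.06]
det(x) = -14.41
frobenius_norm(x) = 5.49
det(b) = -14.37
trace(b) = 1.13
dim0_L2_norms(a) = [0.04, 0.04]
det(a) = 0.00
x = b + a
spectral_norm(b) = 4.43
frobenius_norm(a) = 0.06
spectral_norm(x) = 4.40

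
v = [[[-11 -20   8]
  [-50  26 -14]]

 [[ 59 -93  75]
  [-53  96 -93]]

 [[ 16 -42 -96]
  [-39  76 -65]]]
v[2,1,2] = -65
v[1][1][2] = -93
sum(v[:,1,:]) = -116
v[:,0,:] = [[-11, -20, 8], [59, -93, 75], [16, -42, -96]]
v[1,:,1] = [-93, 96]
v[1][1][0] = -53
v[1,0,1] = -93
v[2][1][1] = 76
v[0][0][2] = 8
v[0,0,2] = 8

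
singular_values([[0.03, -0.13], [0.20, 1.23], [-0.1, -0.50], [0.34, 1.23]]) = [1.86, 0.11]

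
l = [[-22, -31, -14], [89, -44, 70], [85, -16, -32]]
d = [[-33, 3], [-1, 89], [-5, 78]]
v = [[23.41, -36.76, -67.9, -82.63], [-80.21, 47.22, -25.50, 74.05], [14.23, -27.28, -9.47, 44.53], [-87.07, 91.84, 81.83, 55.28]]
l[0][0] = -22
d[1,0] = -1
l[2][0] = 85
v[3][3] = 55.28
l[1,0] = 89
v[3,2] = 81.83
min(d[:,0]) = -33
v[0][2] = -67.9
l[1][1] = -44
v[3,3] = 55.28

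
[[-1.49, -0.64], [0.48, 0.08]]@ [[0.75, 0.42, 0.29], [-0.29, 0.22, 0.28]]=[[-0.93, -0.77, -0.61], [0.34, 0.22, 0.16]]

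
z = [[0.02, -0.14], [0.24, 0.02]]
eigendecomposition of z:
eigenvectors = [[0.00+0.61j, -0.61j],[0.79+0.00j, 0.79-0.00j]]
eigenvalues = [(0.02+0.18j), (0.02-0.18j)]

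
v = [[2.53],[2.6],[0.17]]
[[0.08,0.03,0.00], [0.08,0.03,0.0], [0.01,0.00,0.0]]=v @ [[0.03, 0.01, -0.00]]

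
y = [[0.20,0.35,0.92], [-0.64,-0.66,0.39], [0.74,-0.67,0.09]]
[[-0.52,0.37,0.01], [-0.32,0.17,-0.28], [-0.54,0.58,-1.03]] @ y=[[-0.33, -0.43, -0.33],[-0.38, -0.04, -0.25],[-1.24, 0.12, -0.36]]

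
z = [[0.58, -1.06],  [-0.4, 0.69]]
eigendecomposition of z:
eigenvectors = [[-0.87, 0.83], [-0.49, -0.56]]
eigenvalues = [-0.02, 1.29]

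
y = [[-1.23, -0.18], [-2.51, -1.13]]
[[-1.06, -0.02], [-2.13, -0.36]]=y @ [[0.87, -0.05],[-0.05, 0.43]]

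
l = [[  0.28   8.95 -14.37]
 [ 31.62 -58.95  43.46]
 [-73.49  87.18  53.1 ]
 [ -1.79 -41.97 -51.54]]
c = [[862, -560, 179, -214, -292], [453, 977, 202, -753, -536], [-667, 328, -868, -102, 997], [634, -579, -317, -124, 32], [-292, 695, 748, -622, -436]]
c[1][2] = 202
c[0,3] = -214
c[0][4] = -292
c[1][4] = -536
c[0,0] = 862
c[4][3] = -622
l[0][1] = 8.95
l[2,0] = -73.49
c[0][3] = -214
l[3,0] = -1.79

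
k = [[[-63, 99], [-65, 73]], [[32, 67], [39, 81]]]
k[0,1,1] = 73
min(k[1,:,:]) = 32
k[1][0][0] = 32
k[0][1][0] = -65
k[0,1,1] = 73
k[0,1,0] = -65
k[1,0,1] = 67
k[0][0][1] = 99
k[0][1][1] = 73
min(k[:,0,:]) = -63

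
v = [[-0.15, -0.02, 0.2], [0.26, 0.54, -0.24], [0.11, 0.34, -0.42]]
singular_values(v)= [0.84, 0.24, 0.13]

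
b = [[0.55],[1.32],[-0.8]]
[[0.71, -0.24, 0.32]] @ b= [[-0.18]]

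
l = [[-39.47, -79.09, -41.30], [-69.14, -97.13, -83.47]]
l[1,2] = -83.47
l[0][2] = -41.3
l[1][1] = -97.13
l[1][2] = -83.47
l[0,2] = -41.3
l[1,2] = -83.47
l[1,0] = -69.14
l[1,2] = -83.47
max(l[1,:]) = -69.14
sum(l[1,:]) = -249.73999999999998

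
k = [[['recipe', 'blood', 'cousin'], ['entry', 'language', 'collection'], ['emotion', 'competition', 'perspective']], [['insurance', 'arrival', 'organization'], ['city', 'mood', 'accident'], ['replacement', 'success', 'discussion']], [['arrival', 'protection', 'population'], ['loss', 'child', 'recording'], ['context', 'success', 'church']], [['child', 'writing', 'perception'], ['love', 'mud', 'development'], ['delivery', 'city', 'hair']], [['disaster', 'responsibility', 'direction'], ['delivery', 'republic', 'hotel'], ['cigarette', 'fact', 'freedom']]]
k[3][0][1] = 'writing'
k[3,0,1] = 'writing'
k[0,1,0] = 'entry'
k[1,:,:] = [['insurance', 'arrival', 'organization'], ['city', 'mood', 'accident'], ['replacement', 'success', 'discussion']]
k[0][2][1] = 'competition'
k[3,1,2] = 'development'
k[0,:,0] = ['recipe', 'entry', 'emotion']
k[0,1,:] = ['entry', 'language', 'collection']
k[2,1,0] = 'loss'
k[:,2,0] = ['emotion', 'replacement', 'context', 'delivery', 'cigarette']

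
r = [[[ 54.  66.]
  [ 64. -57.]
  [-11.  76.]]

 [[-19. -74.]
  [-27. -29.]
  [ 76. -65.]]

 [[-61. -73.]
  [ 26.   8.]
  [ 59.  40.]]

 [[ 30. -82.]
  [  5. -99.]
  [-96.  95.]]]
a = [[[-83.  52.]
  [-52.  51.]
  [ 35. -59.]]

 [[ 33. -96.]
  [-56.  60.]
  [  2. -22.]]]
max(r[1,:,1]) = -29.0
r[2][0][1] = -73.0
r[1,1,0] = -27.0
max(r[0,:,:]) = 76.0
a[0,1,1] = 51.0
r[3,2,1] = 95.0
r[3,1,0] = 5.0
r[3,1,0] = 5.0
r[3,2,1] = 95.0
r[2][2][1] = 40.0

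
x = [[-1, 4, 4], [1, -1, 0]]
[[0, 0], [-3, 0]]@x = [[0, 0, 0], [3, -12, -12]]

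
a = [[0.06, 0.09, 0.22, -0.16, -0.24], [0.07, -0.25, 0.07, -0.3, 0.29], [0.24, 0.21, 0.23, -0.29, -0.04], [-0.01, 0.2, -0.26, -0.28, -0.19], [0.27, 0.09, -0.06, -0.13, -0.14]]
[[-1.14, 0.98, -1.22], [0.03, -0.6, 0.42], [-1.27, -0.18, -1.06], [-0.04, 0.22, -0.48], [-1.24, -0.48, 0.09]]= a @ [[-3.66, -3.1, 1.96],[0.82, -0.77, -2.06],[-1.43, 1.71, -2.55],[0.47, -0.70, 1.56],[2.52, -3.12, 1.43]]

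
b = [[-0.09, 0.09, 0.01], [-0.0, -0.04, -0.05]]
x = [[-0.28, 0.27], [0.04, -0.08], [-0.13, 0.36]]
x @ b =[[0.03,-0.04,-0.02], [-0.0,0.01,0.00], [0.01,-0.03,-0.02]]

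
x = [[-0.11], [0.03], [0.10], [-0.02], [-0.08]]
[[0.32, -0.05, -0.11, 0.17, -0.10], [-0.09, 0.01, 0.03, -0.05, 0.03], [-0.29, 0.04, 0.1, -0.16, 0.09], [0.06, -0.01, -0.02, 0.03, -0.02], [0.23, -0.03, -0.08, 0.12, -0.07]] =x @[[-2.92, 0.42, 1.04, -1.55, 0.91]]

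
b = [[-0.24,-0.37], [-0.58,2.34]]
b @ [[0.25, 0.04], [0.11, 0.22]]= [[-0.1, -0.09], [0.11, 0.49]]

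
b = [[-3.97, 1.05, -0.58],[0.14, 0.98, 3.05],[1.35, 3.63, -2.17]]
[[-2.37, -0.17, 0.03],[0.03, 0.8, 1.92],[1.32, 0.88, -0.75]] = b @ [[0.63, 0.1, -0.05], [0.1, 0.3, 0.16], [-0.05, 0.16, 0.58]]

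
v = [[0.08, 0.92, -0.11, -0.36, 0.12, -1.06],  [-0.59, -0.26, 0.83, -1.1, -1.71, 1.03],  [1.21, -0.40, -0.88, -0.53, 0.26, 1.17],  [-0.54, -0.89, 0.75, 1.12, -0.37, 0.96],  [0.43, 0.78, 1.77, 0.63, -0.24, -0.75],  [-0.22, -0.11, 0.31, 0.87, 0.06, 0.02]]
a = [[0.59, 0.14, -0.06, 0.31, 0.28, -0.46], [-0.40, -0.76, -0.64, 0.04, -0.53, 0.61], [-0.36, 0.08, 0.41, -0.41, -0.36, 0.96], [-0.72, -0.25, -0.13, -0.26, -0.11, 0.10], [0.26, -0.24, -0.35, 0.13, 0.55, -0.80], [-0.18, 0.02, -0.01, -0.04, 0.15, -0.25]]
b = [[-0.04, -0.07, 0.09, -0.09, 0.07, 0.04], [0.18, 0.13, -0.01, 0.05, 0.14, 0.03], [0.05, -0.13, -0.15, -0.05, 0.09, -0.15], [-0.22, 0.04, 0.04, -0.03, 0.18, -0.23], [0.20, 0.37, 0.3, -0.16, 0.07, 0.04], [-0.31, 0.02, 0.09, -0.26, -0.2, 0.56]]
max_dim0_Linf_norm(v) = 1.77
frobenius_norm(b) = 1.07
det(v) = -0.03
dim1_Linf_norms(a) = [0.59, 0.76, 0.96, 0.72, 0.8, 0.25]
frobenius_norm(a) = 2.47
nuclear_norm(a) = 4.25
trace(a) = 0.28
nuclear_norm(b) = 2.17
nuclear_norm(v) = 9.38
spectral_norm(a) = 2.00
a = v @ b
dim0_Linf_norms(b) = [0.31, 0.37, 0.3, 0.26, 0.2, 0.56]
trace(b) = 0.54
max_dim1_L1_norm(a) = 2.98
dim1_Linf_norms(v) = [1.06, 1.71, 1.21, 1.12, 1.77, 0.87]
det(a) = 0.00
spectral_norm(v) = 2.85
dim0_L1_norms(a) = [2.51, 1.49, 1.6, 1.19, 1.98, 3.18]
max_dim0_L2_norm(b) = 0.63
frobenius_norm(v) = 4.73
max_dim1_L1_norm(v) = 5.52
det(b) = -0.00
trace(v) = -0.16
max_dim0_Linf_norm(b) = 0.56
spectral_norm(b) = 0.77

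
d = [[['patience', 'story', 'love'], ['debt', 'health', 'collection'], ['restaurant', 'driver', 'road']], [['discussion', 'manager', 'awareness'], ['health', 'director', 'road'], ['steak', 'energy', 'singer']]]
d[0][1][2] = 'collection'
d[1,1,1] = 'director'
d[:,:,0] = [['patience', 'debt', 'restaurant'], ['discussion', 'health', 'steak']]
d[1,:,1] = ['manager', 'director', 'energy']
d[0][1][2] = 'collection'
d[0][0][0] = 'patience'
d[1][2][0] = 'steak'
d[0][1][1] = 'health'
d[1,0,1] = 'manager'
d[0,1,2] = 'collection'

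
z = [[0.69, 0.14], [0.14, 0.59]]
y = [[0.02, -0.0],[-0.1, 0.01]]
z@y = [[-0.0,0.00], [-0.06,0.01]]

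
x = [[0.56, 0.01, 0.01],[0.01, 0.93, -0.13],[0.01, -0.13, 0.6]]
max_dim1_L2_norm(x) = 0.94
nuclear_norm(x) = 2.09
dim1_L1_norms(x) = [0.58, 1.07, 0.74]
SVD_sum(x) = [[0.00, 0.01, -0.00], [0.01, 0.87, -0.3], [-0.0, -0.3, 0.1]] + [[0.34, 0.09, 0.27], [0.09, 0.02, 0.07], [0.27, 0.07, 0.21]] + [[0.22, -0.09, -0.25], [-0.09, 0.04, 0.1], [-0.25, 0.10, 0.29]]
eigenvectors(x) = [[-0.64, 0.77, -0.01],  [0.26, 0.20, -0.94],  [0.73, 0.60, 0.33]]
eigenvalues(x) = [0.54, 0.57, 0.98]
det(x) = 0.30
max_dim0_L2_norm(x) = 0.94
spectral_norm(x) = 0.98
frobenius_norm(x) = 1.25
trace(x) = 2.09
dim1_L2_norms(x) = [0.56, 0.94, 0.61]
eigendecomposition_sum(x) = [[0.22, -0.09, -0.25], [-0.09, 0.04, 0.10], [-0.25, 0.1, 0.29]] + [[0.34, 0.09, 0.27], [0.09, 0.02, 0.07], [0.27, 0.07, 0.21]] + [[0.00, 0.01, -0.0], [0.01, 0.87, -0.3], [-0.00, -0.3, 0.1]]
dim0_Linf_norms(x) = [0.56, 0.93, 0.6]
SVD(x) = [[-0.01, -0.77, 0.64],[-0.94, -0.20, -0.26],[0.33, -0.60, -0.73]] @ diag([0.9751514051723961, 0.5703865945821257, 0.5444620002454779]) @ [[-0.01, -0.94, 0.33], [-0.77, -0.20, -0.60], [0.64, -0.26, -0.73]]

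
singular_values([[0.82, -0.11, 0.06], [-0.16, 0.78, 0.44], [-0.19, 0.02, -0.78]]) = [1.03, 0.93, 0.5]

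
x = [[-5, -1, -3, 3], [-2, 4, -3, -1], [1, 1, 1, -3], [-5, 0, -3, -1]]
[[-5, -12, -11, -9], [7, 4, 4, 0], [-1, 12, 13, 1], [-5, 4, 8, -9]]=x@ [[4, 0, 0, 3], [0, 0, -1, 0], [-5, 0, -1, -2], [0, -4, -5, 0]]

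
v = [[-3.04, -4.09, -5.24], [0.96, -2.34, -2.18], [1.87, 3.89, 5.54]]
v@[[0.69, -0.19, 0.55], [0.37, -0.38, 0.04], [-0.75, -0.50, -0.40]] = [[0.32, 4.75, 0.26],[1.43, 1.8, 1.31],[-1.43, -4.60, -1.03]]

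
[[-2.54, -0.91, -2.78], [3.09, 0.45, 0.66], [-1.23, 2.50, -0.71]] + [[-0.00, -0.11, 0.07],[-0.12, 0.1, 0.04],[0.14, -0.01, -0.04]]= [[-2.54, -1.02, -2.71],[2.97, 0.55, 0.70],[-1.09, 2.49, -0.75]]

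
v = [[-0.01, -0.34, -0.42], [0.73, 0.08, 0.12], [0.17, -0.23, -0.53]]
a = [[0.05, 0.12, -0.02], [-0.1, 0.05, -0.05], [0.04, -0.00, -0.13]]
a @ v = [[0.08, -0.0, 0.0], [0.03, 0.05, 0.07], [-0.02, 0.02, 0.05]]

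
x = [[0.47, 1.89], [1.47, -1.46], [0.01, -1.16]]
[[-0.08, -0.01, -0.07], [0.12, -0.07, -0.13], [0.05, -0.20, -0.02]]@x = [[-0.05, -0.06], [-0.05, 0.48], [-0.27, 0.41]]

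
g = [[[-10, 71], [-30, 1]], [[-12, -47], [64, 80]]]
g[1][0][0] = -12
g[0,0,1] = 71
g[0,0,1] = 71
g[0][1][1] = 1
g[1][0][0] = -12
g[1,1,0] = 64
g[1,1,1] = 80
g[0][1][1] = 1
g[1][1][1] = 80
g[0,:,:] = [[-10, 71], [-30, 1]]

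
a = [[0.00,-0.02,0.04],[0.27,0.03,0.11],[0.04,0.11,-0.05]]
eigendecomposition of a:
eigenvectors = [[-0.05+0.00j, -0.40-0.14j, (-0.4+0.14j)], [(-0.83+0j), (-0+0.37j), -0.00-0.37j], [-0.55+0.00j, 0.83+0.00j, (0.83-0j)]]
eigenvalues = [(0.12+0j), (-0.07+0.04j), (-0.07-0.04j)]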